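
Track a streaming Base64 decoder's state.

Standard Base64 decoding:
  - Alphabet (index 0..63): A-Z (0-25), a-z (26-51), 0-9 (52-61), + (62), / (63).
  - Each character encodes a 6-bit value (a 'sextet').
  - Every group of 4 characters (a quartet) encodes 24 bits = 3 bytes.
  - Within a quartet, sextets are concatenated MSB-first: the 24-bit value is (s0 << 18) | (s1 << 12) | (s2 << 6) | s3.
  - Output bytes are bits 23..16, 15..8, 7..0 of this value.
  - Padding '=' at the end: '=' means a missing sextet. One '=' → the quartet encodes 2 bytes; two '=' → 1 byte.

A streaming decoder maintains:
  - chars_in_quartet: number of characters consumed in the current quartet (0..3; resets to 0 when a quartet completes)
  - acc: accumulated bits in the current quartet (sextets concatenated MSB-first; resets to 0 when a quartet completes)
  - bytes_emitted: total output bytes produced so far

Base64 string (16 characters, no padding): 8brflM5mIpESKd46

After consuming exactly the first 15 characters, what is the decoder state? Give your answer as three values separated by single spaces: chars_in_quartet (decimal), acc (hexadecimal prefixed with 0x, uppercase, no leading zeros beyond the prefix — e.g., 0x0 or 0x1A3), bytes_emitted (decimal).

After char 0 ('8'=60): chars_in_quartet=1 acc=0x3C bytes_emitted=0
After char 1 ('b'=27): chars_in_quartet=2 acc=0xF1B bytes_emitted=0
After char 2 ('r'=43): chars_in_quartet=3 acc=0x3C6EB bytes_emitted=0
After char 3 ('f'=31): chars_in_quartet=4 acc=0xF1BADF -> emit F1 BA DF, reset; bytes_emitted=3
After char 4 ('l'=37): chars_in_quartet=1 acc=0x25 bytes_emitted=3
After char 5 ('M'=12): chars_in_quartet=2 acc=0x94C bytes_emitted=3
After char 6 ('5'=57): chars_in_quartet=3 acc=0x25339 bytes_emitted=3
After char 7 ('m'=38): chars_in_quartet=4 acc=0x94CE66 -> emit 94 CE 66, reset; bytes_emitted=6
After char 8 ('I'=8): chars_in_quartet=1 acc=0x8 bytes_emitted=6
After char 9 ('p'=41): chars_in_quartet=2 acc=0x229 bytes_emitted=6
After char 10 ('E'=4): chars_in_quartet=3 acc=0x8A44 bytes_emitted=6
After char 11 ('S'=18): chars_in_quartet=4 acc=0x229112 -> emit 22 91 12, reset; bytes_emitted=9
After char 12 ('K'=10): chars_in_quartet=1 acc=0xA bytes_emitted=9
After char 13 ('d'=29): chars_in_quartet=2 acc=0x29D bytes_emitted=9
After char 14 ('4'=56): chars_in_quartet=3 acc=0xA778 bytes_emitted=9

Answer: 3 0xA778 9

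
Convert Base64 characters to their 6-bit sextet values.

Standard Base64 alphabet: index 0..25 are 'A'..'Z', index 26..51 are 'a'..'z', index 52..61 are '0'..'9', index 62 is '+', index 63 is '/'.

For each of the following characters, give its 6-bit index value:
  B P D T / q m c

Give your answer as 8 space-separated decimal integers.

Answer: 1 15 3 19 63 42 38 28

Derivation:
'B': A..Z range, ord('B') − ord('A') = 1
'P': A..Z range, ord('P') − ord('A') = 15
'D': A..Z range, ord('D') − ord('A') = 3
'T': A..Z range, ord('T') − ord('A') = 19
'/': index 63
'q': a..z range, 26 + ord('q') − ord('a') = 42
'm': a..z range, 26 + ord('m') − ord('a') = 38
'c': a..z range, 26 + ord('c') − ord('a') = 28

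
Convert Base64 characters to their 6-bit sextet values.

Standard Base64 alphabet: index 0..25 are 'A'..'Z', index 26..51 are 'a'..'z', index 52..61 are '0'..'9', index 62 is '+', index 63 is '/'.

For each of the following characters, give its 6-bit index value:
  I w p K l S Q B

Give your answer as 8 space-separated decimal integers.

Answer: 8 48 41 10 37 18 16 1

Derivation:
'I': A..Z range, ord('I') − ord('A') = 8
'w': a..z range, 26 + ord('w') − ord('a') = 48
'p': a..z range, 26 + ord('p') − ord('a') = 41
'K': A..Z range, ord('K') − ord('A') = 10
'l': a..z range, 26 + ord('l') − ord('a') = 37
'S': A..Z range, ord('S') − ord('A') = 18
'Q': A..Z range, ord('Q') − ord('A') = 16
'B': A..Z range, ord('B') − ord('A') = 1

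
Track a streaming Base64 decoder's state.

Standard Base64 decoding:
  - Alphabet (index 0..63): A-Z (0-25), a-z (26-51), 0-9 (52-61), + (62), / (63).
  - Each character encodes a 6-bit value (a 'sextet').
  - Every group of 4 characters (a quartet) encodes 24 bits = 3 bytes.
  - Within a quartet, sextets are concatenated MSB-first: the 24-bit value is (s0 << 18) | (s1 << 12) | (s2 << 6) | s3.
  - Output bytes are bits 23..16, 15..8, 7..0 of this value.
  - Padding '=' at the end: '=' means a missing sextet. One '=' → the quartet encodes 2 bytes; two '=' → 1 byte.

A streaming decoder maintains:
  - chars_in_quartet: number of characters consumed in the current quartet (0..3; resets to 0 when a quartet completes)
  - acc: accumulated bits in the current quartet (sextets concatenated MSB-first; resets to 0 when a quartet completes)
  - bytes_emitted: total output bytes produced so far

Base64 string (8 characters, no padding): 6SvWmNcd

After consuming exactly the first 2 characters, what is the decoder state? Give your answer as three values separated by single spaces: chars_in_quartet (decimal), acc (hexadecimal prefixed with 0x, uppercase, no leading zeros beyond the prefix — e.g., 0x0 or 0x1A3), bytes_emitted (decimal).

Answer: 2 0xE92 0

Derivation:
After char 0 ('6'=58): chars_in_quartet=1 acc=0x3A bytes_emitted=0
After char 1 ('S'=18): chars_in_quartet=2 acc=0xE92 bytes_emitted=0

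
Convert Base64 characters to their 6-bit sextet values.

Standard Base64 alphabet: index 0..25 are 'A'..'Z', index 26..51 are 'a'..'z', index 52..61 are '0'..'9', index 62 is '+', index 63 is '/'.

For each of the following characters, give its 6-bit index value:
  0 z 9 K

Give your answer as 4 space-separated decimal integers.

Answer: 52 51 61 10

Derivation:
'0': 0..9 range, 52 + ord('0') − ord('0') = 52
'z': a..z range, 26 + ord('z') − ord('a') = 51
'9': 0..9 range, 52 + ord('9') − ord('0') = 61
'K': A..Z range, ord('K') − ord('A') = 10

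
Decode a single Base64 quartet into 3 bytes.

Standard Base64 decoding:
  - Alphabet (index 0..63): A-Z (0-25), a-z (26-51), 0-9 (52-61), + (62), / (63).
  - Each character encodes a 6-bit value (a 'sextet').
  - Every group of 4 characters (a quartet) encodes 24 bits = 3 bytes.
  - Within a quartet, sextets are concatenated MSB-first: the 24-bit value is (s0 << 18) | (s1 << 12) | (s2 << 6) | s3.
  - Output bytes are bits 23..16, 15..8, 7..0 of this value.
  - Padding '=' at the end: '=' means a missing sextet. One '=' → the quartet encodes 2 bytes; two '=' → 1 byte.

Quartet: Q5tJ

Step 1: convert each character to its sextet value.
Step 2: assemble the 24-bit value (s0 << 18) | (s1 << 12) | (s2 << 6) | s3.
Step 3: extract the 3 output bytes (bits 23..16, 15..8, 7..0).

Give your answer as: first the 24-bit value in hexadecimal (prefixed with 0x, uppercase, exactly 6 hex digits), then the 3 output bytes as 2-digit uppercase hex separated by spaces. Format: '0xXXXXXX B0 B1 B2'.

Answer: 0x439B49 43 9B 49

Derivation:
Sextets: Q=16, 5=57, t=45, J=9
24-bit: (16<<18) | (57<<12) | (45<<6) | 9
      = 0x400000 | 0x039000 | 0x000B40 | 0x000009
      = 0x439B49
Bytes: (v>>16)&0xFF=43, (v>>8)&0xFF=9B, v&0xFF=49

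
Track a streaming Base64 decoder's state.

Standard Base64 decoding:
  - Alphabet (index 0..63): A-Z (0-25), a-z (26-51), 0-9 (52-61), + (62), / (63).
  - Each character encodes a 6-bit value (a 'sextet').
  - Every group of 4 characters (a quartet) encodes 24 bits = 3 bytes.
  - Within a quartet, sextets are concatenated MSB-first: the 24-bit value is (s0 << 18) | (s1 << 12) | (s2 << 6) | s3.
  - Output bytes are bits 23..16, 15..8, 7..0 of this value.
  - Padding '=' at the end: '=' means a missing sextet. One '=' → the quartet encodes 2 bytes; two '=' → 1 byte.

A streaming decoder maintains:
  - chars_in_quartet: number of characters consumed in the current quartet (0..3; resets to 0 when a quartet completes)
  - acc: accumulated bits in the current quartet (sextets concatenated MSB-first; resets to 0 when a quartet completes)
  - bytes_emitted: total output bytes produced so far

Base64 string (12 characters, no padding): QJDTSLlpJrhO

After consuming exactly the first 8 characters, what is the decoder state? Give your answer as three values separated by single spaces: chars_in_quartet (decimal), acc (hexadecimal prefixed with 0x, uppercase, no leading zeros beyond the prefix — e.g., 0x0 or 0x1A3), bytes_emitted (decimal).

Answer: 0 0x0 6

Derivation:
After char 0 ('Q'=16): chars_in_quartet=1 acc=0x10 bytes_emitted=0
After char 1 ('J'=9): chars_in_quartet=2 acc=0x409 bytes_emitted=0
After char 2 ('D'=3): chars_in_quartet=3 acc=0x10243 bytes_emitted=0
After char 3 ('T'=19): chars_in_quartet=4 acc=0x4090D3 -> emit 40 90 D3, reset; bytes_emitted=3
After char 4 ('S'=18): chars_in_quartet=1 acc=0x12 bytes_emitted=3
After char 5 ('L'=11): chars_in_quartet=2 acc=0x48B bytes_emitted=3
After char 6 ('l'=37): chars_in_quartet=3 acc=0x122E5 bytes_emitted=3
After char 7 ('p'=41): chars_in_quartet=4 acc=0x48B969 -> emit 48 B9 69, reset; bytes_emitted=6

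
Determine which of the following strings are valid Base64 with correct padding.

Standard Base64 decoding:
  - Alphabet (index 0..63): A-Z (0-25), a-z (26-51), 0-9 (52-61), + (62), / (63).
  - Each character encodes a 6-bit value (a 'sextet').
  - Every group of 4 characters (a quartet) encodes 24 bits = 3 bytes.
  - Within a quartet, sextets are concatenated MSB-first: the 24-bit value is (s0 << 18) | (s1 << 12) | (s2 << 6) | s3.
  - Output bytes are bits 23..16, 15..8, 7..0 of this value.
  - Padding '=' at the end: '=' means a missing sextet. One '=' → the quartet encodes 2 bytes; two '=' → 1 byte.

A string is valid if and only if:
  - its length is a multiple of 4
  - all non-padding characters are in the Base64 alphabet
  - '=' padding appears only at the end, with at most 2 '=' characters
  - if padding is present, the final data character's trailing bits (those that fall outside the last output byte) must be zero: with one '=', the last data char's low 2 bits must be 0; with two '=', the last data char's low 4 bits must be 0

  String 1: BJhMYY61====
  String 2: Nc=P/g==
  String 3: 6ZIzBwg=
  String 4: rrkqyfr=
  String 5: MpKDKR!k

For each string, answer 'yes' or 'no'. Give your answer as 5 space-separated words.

Answer: no no yes no no

Derivation:
String 1: 'BJhMYY61====' → invalid (4 pad chars (max 2))
String 2: 'Nc=P/g==' → invalid (bad char(s): ['=']; '=' in middle)
String 3: '6ZIzBwg=' → valid
String 4: 'rrkqyfr=' → invalid (bad trailing bits)
String 5: 'MpKDKR!k' → invalid (bad char(s): ['!'])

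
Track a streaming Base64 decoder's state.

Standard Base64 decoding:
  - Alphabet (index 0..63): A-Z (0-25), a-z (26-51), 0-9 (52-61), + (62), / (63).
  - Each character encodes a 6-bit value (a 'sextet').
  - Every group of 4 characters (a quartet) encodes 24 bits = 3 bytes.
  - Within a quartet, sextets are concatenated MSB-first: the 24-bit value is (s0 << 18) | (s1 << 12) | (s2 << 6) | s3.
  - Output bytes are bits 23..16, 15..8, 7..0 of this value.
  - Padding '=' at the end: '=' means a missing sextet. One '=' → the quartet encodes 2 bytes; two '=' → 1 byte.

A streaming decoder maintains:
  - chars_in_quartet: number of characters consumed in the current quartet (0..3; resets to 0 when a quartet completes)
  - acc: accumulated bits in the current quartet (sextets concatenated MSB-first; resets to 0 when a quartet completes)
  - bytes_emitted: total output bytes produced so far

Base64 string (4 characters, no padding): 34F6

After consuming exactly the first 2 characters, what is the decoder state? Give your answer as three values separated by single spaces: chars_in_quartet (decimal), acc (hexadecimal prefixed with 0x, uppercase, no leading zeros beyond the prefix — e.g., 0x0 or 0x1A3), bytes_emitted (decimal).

After char 0 ('3'=55): chars_in_quartet=1 acc=0x37 bytes_emitted=0
After char 1 ('4'=56): chars_in_quartet=2 acc=0xDF8 bytes_emitted=0

Answer: 2 0xDF8 0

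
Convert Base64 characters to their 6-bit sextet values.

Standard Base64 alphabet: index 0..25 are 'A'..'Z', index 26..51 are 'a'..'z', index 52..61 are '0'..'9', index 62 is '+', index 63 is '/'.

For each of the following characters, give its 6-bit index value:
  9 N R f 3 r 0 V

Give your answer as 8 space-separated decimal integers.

Answer: 61 13 17 31 55 43 52 21

Derivation:
'9': 0..9 range, 52 + ord('9') − ord('0') = 61
'N': A..Z range, ord('N') − ord('A') = 13
'R': A..Z range, ord('R') − ord('A') = 17
'f': a..z range, 26 + ord('f') − ord('a') = 31
'3': 0..9 range, 52 + ord('3') − ord('0') = 55
'r': a..z range, 26 + ord('r') − ord('a') = 43
'0': 0..9 range, 52 + ord('0') − ord('0') = 52
'V': A..Z range, ord('V') − ord('A') = 21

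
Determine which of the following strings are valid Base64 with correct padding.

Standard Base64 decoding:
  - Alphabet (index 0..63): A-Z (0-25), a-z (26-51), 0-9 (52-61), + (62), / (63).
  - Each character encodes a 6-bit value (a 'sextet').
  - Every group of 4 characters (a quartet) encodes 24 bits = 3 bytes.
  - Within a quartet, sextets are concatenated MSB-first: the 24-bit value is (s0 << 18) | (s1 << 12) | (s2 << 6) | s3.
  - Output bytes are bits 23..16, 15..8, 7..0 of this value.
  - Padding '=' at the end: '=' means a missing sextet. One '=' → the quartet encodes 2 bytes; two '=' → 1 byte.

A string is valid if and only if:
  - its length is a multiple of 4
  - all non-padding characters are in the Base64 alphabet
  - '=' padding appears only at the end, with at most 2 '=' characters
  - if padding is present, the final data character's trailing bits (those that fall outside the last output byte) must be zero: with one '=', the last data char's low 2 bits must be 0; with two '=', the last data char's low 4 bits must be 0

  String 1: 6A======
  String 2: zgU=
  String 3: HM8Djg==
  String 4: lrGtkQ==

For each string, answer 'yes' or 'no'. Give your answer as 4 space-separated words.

String 1: '6A======' → invalid (6 pad chars (max 2))
String 2: 'zgU=' → valid
String 3: 'HM8Djg==' → valid
String 4: 'lrGtkQ==' → valid

Answer: no yes yes yes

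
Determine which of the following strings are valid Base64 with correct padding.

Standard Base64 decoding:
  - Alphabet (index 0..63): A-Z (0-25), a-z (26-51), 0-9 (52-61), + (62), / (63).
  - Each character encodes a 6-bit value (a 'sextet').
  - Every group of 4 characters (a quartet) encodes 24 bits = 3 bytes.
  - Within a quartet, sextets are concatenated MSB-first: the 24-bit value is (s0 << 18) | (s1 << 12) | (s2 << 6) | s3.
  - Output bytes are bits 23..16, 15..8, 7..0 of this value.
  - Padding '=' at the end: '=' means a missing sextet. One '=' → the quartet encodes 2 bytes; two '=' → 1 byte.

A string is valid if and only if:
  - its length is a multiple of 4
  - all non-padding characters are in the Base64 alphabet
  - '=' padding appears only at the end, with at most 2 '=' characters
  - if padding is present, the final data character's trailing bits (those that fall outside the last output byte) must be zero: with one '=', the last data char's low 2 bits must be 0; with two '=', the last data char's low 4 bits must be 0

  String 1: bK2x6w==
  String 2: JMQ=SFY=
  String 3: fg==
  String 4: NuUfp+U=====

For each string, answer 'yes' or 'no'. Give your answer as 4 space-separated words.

String 1: 'bK2x6w==' → valid
String 2: 'JMQ=SFY=' → invalid (bad char(s): ['=']; '=' in middle)
String 3: 'fg==' → valid
String 4: 'NuUfp+U=====' → invalid (5 pad chars (max 2))

Answer: yes no yes no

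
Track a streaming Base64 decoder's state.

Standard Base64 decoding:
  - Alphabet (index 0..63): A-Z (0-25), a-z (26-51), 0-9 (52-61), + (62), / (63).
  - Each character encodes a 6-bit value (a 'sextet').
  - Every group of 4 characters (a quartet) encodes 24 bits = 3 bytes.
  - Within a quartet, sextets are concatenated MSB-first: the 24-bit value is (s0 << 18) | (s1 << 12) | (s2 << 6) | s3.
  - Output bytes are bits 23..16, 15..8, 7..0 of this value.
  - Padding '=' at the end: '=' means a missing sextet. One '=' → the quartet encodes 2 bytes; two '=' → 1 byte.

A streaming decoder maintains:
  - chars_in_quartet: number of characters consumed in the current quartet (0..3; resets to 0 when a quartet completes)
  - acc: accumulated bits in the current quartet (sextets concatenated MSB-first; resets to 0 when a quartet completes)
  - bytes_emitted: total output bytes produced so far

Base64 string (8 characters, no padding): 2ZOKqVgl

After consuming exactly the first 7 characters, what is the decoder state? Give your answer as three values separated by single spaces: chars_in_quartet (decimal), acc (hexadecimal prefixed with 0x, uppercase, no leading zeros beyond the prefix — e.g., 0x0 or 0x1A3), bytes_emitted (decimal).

Answer: 3 0x2A560 3

Derivation:
After char 0 ('2'=54): chars_in_quartet=1 acc=0x36 bytes_emitted=0
After char 1 ('Z'=25): chars_in_quartet=2 acc=0xD99 bytes_emitted=0
After char 2 ('O'=14): chars_in_quartet=3 acc=0x3664E bytes_emitted=0
After char 3 ('K'=10): chars_in_quartet=4 acc=0xD9938A -> emit D9 93 8A, reset; bytes_emitted=3
After char 4 ('q'=42): chars_in_quartet=1 acc=0x2A bytes_emitted=3
After char 5 ('V'=21): chars_in_quartet=2 acc=0xA95 bytes_emitted=3
After char 6 ('g'=32): chars_in_quartet=3 acc=0x2A560 bytes_emitted=3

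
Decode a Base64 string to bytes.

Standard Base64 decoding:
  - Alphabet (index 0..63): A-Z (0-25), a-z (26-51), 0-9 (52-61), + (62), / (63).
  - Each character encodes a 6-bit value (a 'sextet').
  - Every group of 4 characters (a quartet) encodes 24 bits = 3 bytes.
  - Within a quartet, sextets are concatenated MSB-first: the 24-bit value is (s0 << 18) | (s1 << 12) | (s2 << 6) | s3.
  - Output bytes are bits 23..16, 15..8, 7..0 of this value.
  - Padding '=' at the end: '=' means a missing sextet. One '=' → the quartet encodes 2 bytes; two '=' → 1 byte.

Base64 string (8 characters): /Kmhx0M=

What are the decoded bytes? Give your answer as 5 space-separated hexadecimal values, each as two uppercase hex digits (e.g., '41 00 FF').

After char 0 ('/'=63): chars_in_quartet=1 acc=0x3F bytes_emitted=0
After char 1 ('K'=10): chars_in_quartet=2 acc=0xFCA bytes_emitted=0
After char 2 ('m'=38): chars_in_quartet=3 acc=0x3F2A6 bytes_emitted=0
After char 3 ('h'=33): chars_in_quartet=4 acc=0xFCA9A1 -> emit FC A9 A1, reset; bytes_emitted=3
After char 4 ('x'=49): chars_in_quartet=1 acc=0x31 bytes_emitted=3
After char 5 ('0'=52): chars_in_quartet=2 acc=0xC74 bytes_emitted=3
After char 6 ('M'=12): chars_in_quartet=3 acc=0x31D0C bytes_emitted=3
Padding '=': partial quartet acc=0x31D0C -> emit C7 43; bytes_emitted=5

Answer: FC A9 A1 C7 43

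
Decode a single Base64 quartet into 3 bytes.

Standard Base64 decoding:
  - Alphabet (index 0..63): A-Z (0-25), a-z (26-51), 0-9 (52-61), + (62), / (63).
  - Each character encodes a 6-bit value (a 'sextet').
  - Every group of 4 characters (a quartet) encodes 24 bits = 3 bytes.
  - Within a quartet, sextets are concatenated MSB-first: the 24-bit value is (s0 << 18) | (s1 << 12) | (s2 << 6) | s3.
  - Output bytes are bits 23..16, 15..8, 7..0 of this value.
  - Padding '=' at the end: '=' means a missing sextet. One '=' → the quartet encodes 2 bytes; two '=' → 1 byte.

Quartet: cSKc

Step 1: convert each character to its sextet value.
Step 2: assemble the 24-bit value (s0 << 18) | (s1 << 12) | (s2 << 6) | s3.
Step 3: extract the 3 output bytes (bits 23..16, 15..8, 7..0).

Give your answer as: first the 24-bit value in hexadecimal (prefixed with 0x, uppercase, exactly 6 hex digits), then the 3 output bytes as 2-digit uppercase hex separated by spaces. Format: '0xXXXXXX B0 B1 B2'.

Answer: 0x71229C 71 22 9C

Derivation:
Sextets: c=28, S=18, K=10, c=28
24-bit: (28<<18) | (18<<12) | (10<<6) | 28
      = 0x700000 | 0x012000 | 0x000280 | 0x00001C
      = 0x71229C
Bytes: (v>>16)&0xFF=71, (v>>8)&0xFF=22, v&0xFF=9C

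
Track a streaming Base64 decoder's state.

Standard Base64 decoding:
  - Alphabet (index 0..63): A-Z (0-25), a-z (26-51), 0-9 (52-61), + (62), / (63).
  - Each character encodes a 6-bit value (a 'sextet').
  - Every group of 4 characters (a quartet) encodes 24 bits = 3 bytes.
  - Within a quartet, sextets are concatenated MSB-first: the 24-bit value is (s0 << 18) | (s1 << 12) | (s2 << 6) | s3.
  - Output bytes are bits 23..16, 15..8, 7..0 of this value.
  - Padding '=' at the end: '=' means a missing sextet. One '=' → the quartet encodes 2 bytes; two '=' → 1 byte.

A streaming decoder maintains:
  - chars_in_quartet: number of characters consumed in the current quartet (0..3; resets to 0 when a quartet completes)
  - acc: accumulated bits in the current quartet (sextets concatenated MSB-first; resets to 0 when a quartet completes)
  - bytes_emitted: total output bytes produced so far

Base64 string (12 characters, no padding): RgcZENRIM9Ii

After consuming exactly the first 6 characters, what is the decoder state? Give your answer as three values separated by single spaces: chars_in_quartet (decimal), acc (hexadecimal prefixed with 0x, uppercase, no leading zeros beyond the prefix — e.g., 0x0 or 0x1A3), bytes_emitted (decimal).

After char 0 ('R'=17): chars_in_quartet=1 acc=0x11 bytes_emitted=0
After char 1 ('g'=32): chars_in_quartet=2 acc=0x460 bytes_emitted=0
After char 2 ('c'=28): chars_in_quartet=3 acc=0x1181C bytes_emitted=0
After char 3 ('Z'=25): chars_in_quartet=4 acc=0x460719 -> emit 46 07 19, reset; bytes_emitted=3
After char 4 ('E'=4): chars_in_quartet=1 acc=0x4 bytes_emitted=3
After char 5 ('N'=13): chars_in_quartet=2 acc=0x10D bytes_emitted=3

Answer: 2 0x10D 3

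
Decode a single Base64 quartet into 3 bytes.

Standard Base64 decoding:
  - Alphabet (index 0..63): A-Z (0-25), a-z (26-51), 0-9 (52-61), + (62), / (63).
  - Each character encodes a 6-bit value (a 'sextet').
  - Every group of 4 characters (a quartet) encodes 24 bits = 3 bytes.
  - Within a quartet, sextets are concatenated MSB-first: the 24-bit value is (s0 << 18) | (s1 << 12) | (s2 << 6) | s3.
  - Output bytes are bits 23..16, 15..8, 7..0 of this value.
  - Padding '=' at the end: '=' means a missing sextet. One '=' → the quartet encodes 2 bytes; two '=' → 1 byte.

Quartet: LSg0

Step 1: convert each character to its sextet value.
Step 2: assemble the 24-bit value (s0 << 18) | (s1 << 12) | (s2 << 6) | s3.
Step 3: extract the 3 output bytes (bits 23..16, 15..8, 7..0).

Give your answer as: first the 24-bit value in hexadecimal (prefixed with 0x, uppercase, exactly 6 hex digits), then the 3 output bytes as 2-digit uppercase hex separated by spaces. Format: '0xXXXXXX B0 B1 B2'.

Answer: 0x2D2834 2D 28 34

Derivation:
Sextets: L=11, S=18, g=32, 0=52
24-bit: (11<<18) | (18<<12) | (32<<6) | 52
      = 0x2C0000 | 0x012000 | 0x000800 | 0x000034
      = 0x2D2834
Bytes: (v>>16)&0xFF=2D, (v>>8)&0xFF=28, v&0xFF=34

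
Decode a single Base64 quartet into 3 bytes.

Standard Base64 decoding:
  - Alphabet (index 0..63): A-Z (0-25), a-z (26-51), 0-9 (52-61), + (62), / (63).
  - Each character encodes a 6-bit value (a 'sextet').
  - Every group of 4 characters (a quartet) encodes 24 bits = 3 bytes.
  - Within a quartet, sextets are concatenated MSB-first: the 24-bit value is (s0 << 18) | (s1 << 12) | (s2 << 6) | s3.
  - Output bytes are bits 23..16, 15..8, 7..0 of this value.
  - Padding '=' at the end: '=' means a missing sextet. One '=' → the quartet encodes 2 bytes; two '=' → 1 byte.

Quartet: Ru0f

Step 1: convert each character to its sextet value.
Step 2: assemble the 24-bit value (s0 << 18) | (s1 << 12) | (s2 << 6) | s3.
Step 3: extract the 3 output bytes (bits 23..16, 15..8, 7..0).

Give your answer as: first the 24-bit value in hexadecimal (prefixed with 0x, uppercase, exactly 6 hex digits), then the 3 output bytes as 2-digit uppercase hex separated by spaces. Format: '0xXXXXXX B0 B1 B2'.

Answer: 0x46ED1F 46 ED 1F

Derivation:
Sextets: R=17, u=46, 0=52, f=31
24-bit: (17<<18) | (46<<12) | (52<<6) | 31
      = 0x440000 | 0x02E000 | 0x000D00 | 0x00001F
      = 0x46ED1F
Bytes: (v>>16)&0xFF=46, (v>>8)&0xFF=ED, v&0xFF=1F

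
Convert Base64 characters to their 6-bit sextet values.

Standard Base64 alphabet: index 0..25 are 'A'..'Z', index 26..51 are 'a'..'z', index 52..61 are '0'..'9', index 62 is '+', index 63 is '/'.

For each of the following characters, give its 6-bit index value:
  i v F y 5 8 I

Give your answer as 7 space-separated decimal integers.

'i': a..z range, 26 + ord('i') − ord('a') = 34
'v': a..z range, 26 + ord('v') − ord('a') = 47
'F': A..Z range, ord('F') − ord('A') = 5
'y': a..z range, 26 + ord('y') − ord('a') = 50
'5': 0..9 range, 52 + ord('5') − ord('0') = 57
'8': 0..9 range, 52 + ord('8') − ord('0') = 60
'I': A..Z range, ord('I') − ord('A') = 8

Answer: 34 47 5 50 57 60 8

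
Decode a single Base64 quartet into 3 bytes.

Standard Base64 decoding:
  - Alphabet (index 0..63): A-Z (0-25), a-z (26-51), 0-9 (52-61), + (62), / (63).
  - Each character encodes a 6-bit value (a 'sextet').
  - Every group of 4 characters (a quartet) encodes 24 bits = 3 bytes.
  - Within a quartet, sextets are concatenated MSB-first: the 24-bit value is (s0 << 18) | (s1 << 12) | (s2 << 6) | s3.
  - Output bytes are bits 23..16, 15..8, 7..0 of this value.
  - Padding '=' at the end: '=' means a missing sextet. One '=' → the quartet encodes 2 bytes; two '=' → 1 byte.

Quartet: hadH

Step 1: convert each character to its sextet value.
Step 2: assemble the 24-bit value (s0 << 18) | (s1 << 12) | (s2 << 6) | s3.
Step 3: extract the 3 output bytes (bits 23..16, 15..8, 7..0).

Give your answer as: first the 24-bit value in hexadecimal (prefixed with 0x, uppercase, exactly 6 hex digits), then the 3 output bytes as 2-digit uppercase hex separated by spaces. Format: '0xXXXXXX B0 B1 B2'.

Answer: 0x85A747 85 A7 47

Derivation:
Sextets: h=33, a=26, d=29, H=7
24-bit: (33<<18) | (26<<12) | (29<<6) | 7
      = 0x840000 | 0x01A000 | 0x000740 | 0x000007
      = 0x85A747
Bytes: (v>>16)&0xFF=85, (v>>8)&0xFF=A7, v&0xFF=47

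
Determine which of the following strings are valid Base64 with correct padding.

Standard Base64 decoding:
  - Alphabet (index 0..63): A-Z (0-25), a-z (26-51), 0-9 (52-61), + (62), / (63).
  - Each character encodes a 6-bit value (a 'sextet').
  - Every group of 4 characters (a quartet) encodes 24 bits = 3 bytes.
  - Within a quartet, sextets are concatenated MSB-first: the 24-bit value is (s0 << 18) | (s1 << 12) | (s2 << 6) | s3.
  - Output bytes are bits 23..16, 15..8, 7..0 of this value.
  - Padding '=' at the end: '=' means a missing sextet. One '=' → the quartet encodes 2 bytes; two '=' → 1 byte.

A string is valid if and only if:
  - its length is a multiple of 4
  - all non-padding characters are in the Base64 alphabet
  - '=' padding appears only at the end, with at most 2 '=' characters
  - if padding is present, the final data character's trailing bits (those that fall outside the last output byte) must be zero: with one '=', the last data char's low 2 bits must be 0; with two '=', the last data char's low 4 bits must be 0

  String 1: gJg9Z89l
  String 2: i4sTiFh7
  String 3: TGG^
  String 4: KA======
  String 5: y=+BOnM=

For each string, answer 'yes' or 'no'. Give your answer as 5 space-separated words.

String 1: 'gJg9Z89l' → valid
String 2: 'i4sTiFh7' → valid
String 3: 'TGG^' → invalid (bad char(s): ['^'])
String 4: 'KA======' → invalid (6 pad chars (max 2))
String 5: 'y=+BOnM=' → invalid (bad char(s): ['=']; '=' in middle)

Answer: yes yes no no no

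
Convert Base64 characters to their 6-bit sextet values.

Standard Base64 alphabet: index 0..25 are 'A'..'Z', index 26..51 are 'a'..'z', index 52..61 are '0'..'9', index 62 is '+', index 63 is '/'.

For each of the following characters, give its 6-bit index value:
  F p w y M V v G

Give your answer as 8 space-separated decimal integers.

'F': A..Z range, ord('F') − ord('A') = 5
'p': a..z range, 26 + ord('p') − ord('a') = 41
'w': a..z range, 26 + ord('w') − ord('a') = 48
'y': a..z range, 26 + ord('y') − ord('a') = 50
'M': A..Z range, ord('M') − ord('A') = 12
'V': A..Z range, ord('V') − ord('A') = 21
'v': a..z range, 26 + ord('v') − ord('a') = 47
'G': A..Z range, ord('G') − ord('A') = 6

Answer: 5 41 48 50 12 21 47 6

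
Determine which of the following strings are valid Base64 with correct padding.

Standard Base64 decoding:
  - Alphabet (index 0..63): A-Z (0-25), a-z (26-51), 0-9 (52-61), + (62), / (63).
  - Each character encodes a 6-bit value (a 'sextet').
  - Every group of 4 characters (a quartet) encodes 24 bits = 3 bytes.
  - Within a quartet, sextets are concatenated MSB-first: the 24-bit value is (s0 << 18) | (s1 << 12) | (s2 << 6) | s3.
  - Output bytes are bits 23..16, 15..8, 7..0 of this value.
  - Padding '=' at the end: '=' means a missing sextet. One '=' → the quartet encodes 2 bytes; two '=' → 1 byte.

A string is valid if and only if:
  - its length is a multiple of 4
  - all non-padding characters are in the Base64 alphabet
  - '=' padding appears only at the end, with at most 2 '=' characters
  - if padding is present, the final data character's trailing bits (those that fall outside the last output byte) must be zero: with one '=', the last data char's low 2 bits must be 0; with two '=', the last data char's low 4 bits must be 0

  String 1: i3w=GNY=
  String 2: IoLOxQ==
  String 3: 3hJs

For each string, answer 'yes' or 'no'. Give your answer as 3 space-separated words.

String 1: 'i3w=GNY=' → invalid (bad char(s): ['=']; '=' in middle)
String 2: 'IoLOxQ==' → valid
String 3: '3hJs' → valid

Answer: no yes yes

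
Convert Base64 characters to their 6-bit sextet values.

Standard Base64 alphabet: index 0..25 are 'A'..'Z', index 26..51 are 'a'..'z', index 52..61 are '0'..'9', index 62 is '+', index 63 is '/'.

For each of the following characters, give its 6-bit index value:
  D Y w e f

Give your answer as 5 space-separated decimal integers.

'D': A..Z range, ord('D') − ord('A') = 3
'Y': A..Z range, ord('Y') − ord('A') = 24
'w': a..z range, 26 + ord('w') − ord('a') = 48
'e': a..z range, 26 + ord('e') − ord('a') = 30
'f': a..z range, 26 + ord('f') − ord('a') = 31

Answer: 3 24 48 30 31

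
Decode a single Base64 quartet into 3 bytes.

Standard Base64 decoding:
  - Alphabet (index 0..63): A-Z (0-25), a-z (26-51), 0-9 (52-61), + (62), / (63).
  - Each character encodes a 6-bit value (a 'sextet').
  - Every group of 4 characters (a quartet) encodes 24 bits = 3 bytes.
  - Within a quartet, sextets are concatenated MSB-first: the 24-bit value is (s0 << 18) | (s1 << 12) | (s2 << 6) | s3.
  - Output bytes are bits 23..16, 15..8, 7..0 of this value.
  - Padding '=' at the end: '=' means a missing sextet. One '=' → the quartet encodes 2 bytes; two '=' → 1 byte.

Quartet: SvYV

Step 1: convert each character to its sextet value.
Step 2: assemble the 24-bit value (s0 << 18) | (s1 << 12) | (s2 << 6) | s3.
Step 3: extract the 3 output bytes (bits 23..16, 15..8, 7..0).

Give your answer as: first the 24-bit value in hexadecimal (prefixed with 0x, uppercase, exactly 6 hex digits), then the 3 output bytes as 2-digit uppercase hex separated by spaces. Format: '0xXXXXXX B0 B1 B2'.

Answer: 0x4AF615 4A F6 15

Derivation:
Sextets: S=18, v=47, Y=24, V=21
24-bit: (18<<18) | (47<<12) | (24<<6) | 21
      = 0x480000 | 0x02F000 | 0x000600 | 0x000015
      = 0x4AF615
Bytes: (v>>16)&0xFF=4A, (v>>8)&0xFF=F6, v&0xFF=15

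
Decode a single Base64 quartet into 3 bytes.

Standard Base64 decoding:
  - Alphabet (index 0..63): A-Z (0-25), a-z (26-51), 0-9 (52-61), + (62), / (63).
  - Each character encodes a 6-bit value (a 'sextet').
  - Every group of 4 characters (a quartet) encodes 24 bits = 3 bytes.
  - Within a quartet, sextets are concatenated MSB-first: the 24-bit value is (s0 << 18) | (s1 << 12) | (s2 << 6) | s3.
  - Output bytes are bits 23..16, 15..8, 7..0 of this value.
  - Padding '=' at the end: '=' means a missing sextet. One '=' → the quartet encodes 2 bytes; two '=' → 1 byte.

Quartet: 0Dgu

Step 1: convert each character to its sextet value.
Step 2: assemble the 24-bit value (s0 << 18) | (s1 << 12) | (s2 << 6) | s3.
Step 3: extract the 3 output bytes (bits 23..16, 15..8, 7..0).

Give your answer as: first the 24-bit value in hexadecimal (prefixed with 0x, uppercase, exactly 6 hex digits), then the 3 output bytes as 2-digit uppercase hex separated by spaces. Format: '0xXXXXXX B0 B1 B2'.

Sextets: 0=52, D=3, g=32, u=46
24-bit: (52<<18) | (3<<12) | (32<<6) | 46
      = 0xD00000 | 0x003000 | 0x000800 | 0x00002E
      = 0xD0382E
Bytes: (v>>16)&0xFF=D0, (v>>8)&0xFF=38, v&0xFF=2E

Answer: 0xD0382E D0 38 2E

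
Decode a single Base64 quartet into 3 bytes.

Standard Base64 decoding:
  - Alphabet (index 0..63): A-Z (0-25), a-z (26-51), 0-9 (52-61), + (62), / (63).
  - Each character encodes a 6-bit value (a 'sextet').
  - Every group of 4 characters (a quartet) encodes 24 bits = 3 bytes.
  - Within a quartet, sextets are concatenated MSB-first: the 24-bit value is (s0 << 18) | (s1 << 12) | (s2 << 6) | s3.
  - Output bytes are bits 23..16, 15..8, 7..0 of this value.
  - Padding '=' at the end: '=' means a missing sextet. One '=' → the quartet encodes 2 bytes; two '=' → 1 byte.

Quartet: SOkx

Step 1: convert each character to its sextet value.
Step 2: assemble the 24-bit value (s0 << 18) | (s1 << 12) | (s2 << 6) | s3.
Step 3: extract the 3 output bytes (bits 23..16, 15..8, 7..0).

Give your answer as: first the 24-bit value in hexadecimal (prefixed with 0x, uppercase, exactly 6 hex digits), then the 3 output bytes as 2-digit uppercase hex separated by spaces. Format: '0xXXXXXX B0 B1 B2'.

Answer: 0x48E931 48 E9 31

Derivation:
Sextets: S=18, O=14, k=36, x=49
24-bit: (18<<18) | (14<<12) | (36<<6) | 49
      = 0x480000 | 0x00E000 | 0x000900 | 0x000031
      = 0x48E931
Bytes: (v>>16)&0xFF=48, (v>>8)&0xFF=E9, v&0xFF=31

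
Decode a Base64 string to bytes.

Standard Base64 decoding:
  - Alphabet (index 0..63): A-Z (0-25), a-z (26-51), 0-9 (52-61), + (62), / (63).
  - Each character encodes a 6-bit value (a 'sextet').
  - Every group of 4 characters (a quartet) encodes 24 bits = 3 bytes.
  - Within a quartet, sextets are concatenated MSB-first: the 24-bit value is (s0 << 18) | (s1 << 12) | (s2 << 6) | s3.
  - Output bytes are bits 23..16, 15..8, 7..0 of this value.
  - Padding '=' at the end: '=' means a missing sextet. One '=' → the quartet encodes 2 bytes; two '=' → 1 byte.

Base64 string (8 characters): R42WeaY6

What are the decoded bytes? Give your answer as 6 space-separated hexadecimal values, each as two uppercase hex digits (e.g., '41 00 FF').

Answer: 47 8D 96 79 A6 3A

Derivation:
After char 0 ('R'=17): chars_in_quartet=1 acc=0x11 bytes_emitted=0
After char 1 ('4'=56): chars_in_quartet=2 acc=0x478 bytes_emitted=0
After char 2 ('2'=54): chars_in_quartet=3 acc=0x11E36 bytes_emitted=0
After char 3 ('W'=22): chars_in_quartet=4 acc=0x478D96 -> emit 47 8D 96, reset; bytes_emitted=3
After char 4 ('e'=30): chars_in_quartet=1 acc=0x1E bytes_emitted=3
After char 5 ('a'=26): chars_in_quartet=2 acc=0x79A bytes_emitted=3
After char 6 ('Y'=24): chars_in_quartet=3 acc=0x1E698 bytes_emitted=3
After char 7 ('6'=58): chars_in_quartet=4 acc=0x79A63A -> emit 79 A6 3A, reset; bytes_emitted=6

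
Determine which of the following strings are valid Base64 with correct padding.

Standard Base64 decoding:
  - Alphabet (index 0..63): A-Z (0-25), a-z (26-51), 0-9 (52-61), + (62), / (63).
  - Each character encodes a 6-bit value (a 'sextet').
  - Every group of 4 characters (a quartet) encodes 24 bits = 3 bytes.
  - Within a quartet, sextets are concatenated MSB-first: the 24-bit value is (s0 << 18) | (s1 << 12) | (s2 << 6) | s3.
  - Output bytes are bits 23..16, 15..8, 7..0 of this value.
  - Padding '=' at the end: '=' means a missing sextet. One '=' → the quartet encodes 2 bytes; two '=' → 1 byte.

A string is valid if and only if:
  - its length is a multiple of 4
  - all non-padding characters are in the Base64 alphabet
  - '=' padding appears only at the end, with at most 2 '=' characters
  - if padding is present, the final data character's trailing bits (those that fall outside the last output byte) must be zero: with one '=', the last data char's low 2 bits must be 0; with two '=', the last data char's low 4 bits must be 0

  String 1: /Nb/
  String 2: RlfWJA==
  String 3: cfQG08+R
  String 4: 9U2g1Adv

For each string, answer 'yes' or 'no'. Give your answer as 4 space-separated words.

String 1: '/Nb/' → valid
String 2: 'RlfWJA==' → valid
String 3: 'cfQG08+R' → valid
String 4: '9U2g1Adv' → valid

Answer: yes yes yes yes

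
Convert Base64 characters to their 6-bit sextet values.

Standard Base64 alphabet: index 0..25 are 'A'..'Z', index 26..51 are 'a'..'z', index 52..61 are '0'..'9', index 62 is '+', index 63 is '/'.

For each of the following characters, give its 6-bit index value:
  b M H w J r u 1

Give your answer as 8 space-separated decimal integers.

Answer: 27 12 7 48 9 43 46 53

Derivation:
'b': a..z range, 26 + ord('b') − ord('a') = 27
'M': A..Z range, ord('M') − ord('A') = 12
'H': A..Z range, ord('H') − ord('A') = 7
'w': a..z range, 26 + ord('w') − ord('a') = 48
'J': A..Z range, ord('J') − ord('A') = 9
'r': a..z range, 26 + ord('r') − ord('a') = 43
'u': a..z range, 26 + ord('u') − ord('a') = 46
'1': 0..9 range, 52 + ord('1') − ord('0') = 53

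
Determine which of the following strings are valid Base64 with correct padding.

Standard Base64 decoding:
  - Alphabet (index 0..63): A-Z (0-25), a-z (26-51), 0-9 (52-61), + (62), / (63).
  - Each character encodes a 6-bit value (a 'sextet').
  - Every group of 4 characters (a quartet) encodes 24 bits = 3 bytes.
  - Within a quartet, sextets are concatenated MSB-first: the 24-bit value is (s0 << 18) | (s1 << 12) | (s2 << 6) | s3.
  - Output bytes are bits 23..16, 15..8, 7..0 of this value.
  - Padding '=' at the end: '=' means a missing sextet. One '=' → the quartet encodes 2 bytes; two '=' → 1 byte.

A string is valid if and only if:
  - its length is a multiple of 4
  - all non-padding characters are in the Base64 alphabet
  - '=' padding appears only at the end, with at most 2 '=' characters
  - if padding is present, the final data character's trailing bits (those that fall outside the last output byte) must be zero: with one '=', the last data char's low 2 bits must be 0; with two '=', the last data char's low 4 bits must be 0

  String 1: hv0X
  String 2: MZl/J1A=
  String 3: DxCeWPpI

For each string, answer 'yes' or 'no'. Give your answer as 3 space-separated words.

Answer: yes yes yes

Derivation:
String 1: 'hv0X' → valid
String 2: 'MZl/J1A=' → valid
String 3: 'DxCeWPpI' → valid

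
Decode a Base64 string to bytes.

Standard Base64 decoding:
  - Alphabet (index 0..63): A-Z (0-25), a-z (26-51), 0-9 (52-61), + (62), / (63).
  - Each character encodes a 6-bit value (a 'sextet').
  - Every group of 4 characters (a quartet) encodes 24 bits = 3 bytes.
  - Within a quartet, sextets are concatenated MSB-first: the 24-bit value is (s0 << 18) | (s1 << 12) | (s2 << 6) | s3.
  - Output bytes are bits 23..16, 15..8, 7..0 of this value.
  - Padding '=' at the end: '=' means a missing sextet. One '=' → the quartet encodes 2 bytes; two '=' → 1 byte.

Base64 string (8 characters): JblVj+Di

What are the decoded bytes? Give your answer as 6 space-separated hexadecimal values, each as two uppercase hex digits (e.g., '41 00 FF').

Answer: 25 B9 55 8F E0 E2

Derivation:
After char 0 ('J'=9): chars_in_quartet=1 acc=0x9 bytes_emitted=0
After char 1 ('b'=27): chars_in_quartet=2 acc=0x25B bytes_emitted=0
After char 2 ('l'=37): chars_in_quartet=3 acc=0x96E5 bytes_emitted=0
After char 3 ('V'=21): chars_in_quartet=4 acc=0x25B955 -> emit 25 B9 55, reset; bytes_emitted=3
After char 4 ('j'=35): chars_in_quartet=1 acc=0x23 bytes_emitted=3
After char 5 ('+'=62): chars_in_quartet=2 acc=0x8FE bytes_emitted=3
After char 6 ('D'=3): chars_in_quartet=3 acc=0x23F83 bytes_emitted=3
After char 7 ('i'=34): chars_in_quartet=4 acc=0x8FE0E2 -> emit 8F E0 E2, reset; bytes_emitted=6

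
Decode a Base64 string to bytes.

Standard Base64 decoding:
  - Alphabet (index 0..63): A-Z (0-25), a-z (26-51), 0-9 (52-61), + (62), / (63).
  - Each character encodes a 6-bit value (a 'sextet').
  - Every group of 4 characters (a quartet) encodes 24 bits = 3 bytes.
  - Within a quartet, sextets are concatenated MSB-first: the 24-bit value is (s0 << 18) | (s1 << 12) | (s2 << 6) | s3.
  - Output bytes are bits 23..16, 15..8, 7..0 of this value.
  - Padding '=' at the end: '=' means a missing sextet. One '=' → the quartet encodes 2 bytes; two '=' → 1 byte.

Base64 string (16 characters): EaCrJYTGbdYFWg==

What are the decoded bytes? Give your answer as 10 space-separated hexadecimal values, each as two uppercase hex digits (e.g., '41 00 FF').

Answer: 11 A0 AB 25 84 C6 6D D6 05 5A

Derivation:
After char 0 ('E'=4): chars_in_quartet=1 acc=0x4 bytes_emitted=0
After char 1 ('a'=26): chars_in_quartet=2 acc=0x11A bytes_emitted=0
After char 2 ('C'=2): chars_in_quartet=3 acc=0x4682 bytes_emitted=0
After char 3 ('r'=43): chars_in_quartet=4 acc=0x11A0AB -> emit 11 A0 AB, reset; bytes_emitted=3
After char 4 ('J'=9): chars_in_quartet=1 acc=0x9 bytes_emitted=3
After char 5 ('Y'=24): chars_in_quartet=2 acc=0x258 bytes_emitted=3
After char 6 ('T'=19): chars_in_quartet=3 acc=0x9613 bytes_emitted=3
After char 7 ('G'=6): chars_in_quartet=4 acc=0x2584C6 -> emit 25 84 C6, reset; bytes_emitted=6
After char 8 ('b'=27): chars_in_quartet=1 acc=0x1B bytes_emitted=6
After char 9 ('d'=29): chars_in_quartet=2 acc=0x6DD bytes_emitted=6
After char 10 ('Y'=24): chars_in_quartet=3 acc=0x1B758 bytes_emitted=6
After char 11 ('F'=5): chars_in_quartet=4 acc=0x6DD605 -> emit 6D D6 05, reset; bytes_emitted=9
After char 12 ('W'=22): chars_in_quartet=1 acc=0x16 bytes_emitted=9
After char 13 ('g'=32): chars_in_quartet=2 acc=0x5A0 bytes_emitted=9
Padding '==': partial quartet acc=0x5A0 -> emit 5A; bytes_emitted=10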